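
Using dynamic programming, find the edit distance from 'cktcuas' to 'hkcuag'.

Let D[i][j] be the edit distance between the first i characters of 'cktcuas' and the first j characters of 'hkcuag', with D[i][0] = i, D[0][j] = j, and D[i][j] = D[i-1][j-1] if the characters match, else 1 + min(D[i-1][j], D[i][j-1], D[i-1][j-1]). Filling the table (rows: prefixes of 'cktcuas', columns: prefixes of 'hkcuag'):
     ε  h  k  c  u  a  g
  ε  0  1  2  3  4  5  6
  c  1  1  2  2  3  4  5
  k  2  2  1  2  3  4  5
  t  3  3  2  2  3  4  5
  c  4  4  3  2  3  4  5
  u  5  5  4  3  2  3  4
  a  6  6  5  4  3  2  3
  s  7  7  6  5  4  3  3
The bottom-right entry gives D[7][6] = 3, so no sequence of fewer than 3 edits works. Backtracking through the table gives one optimal edit sequence (3 edits):
  cktcuas → hktcuas (sub c→h @1)
  hktcuas → hkcuas (del t @3)
  hkcuas → hkcuag (sub s→g @6)
Edit distance = 3.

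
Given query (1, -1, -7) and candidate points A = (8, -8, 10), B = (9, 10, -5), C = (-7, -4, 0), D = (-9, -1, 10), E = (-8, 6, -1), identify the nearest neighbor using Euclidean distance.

Distances: d(A) ≈ 19.6723, d(B) ≈ 13.7477, d(C) ≈ 11.0454, d(D) ≈ 19.7231, d(E) ≈ 12.8841. Nearest: C = (-7, -4, 0) with distance 11.0454.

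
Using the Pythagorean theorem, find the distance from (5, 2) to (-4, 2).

√(Σ(x_i - y_i)²) = √((5 - (-4))² + (2 - 2)²)
= √(9² + 0²) = √(81 + 0) = √81 = 9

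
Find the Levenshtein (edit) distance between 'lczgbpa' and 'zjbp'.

Let D[i][j] be the edit distance between the first i characters of 'lczgbpa' and the first j characters of 'zjbp', with D[i][0] = i, D[0][j] = j, and D[i][j] = D[i-1][j-1] if the characters match, else 1 + min(D[i-1][j], D[i][j-1], D[i-1][j-1]). Filling the table (rows: prefixes of 'lczgbpa', columns: prefixes of 'zjbp'):
     ε  z  j  b  p
  ε  0  1  2  3  4
  l  1  1  2  3  4
  c  2  2  2  3  4
  z  3  2  3  3  4
  g  4  3  3  4  4
  b  5  4  4  3  4
  p  6  5  5  4  3
  a  7  6  6  5  4
The bottom-right entry gives D[7][4] = 4, so no sequence of fewer than 4 edits works. Backtracking through the table gives one optimal edit sequence (4 edits):
  lczgbpa → czgbpa (del l @1)
  czgbpa → zgbpa (del c @1)
  zgbpa → zjbpa (sub g→j @2)
  zjbpa → zjbp (del a @5)
Edit distance = 4.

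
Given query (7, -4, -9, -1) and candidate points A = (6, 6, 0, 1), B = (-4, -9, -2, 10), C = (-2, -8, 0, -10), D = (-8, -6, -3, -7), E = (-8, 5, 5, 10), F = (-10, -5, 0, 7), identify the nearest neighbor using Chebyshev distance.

Distances: d(A) = 10, d(B) = 11, d(C) = 9, d(D) = 15, d(E) = 15, d(F) = 17. Nearest: C = (-2, -8, 0, -10) with distance 9.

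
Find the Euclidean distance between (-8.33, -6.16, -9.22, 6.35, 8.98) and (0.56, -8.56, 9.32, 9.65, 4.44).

√(Σ(x_i - y_i)²) = √((-8.33 - 0.56)² + (-6.16 - (-8.56))² + (-9.22 - 9.32)² + (6.35 - 9.65)² + (8.98 - 4.44)²)
= √((-8.89)² + 2.4² + (-18.54)² + (-3.3)² + 4.54²) = √(79.0321 + 5.76 + 343.7316 + 10.89 + 20.6116) = √460.0253 ≈ 21.4482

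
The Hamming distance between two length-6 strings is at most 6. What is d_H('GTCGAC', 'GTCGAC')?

Differing positions: none. Hamming distance = 0. The maximum possible Hamming distance for length-6 strings is 6, so d_H/6 = 0/6 = 0.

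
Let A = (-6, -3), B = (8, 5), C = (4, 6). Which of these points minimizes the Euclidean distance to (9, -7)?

Distances: d(A) ≈ 15.5242, d(B) ≈ 12.0416, d(C) ≈ 13.9284. Nearest: B = (8, 5) with distance 12.0416.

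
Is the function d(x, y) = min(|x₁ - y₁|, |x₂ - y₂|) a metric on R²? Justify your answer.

No. d fails identity of indiscernibles: take x = (-5, 0) and y = (-5, 3). Then d(x,y) = min(|-5 - (-5)|, |0 - 3|) = min(0, 3) = 0, yet x ≠ y.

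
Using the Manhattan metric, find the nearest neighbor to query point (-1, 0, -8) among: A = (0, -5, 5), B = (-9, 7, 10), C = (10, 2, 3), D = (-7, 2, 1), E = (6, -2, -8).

Distances: d(A) = 19, d(B) = 33, d(C) = 24, d(D) = 17, d(E) = 9. Nearest: E = (6, -2, -8) with distance 9.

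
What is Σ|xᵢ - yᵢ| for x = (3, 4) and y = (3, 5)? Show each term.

Σ|x_i - y_i| = |3 - 3| + |4 - 5| = 0 + 1 = 1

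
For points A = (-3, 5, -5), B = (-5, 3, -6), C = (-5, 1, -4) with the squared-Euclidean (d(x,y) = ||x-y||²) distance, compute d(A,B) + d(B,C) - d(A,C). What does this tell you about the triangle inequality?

d(A,B) = 2² + 2² + 1² = 9, d(B,C) = 0² + 2² + 2² = 8, d(A,C) = 2² + 4² + 1² = 21.
d(A,B) + d(B,C) - d(A,C) = 9 + 8 - 21 = 17 - 21 = -4. This is < 0, so the triangle inequality FAILS for these points (squared-Euclidean is not a metric).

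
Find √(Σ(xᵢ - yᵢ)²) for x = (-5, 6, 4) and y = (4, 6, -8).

√(Σ(x_i - y_i)²) = √((-5 - 4)² + (6 - 6)² + (4 - (-8))²)
= √((-9)² + 0² + 12²) = √(81 + 0 + 144) = √225 = 15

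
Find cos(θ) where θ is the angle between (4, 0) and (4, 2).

With u = (4, 0), v = (4, 2):
u·v = 4·4 + 0·2 = 16 + 0 = 16.
|u| = √(4² + 0²) = √16, |v| = √(4² + 2²) = √20, so |u||v| = √(16·20) = √320.
cos θ = (u·v)/(|u||v|) = 16/√320 ≈ 0.8944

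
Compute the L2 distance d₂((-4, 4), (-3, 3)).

√(Σ(x_i - y_i)²) = √((-4 - (-3))² + (4 - 3)²)
= √((-1)² + 1²) = √(1 + 1) = √2 ≈ 1.4142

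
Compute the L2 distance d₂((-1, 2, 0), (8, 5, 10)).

√(Σ(x_i - y_i)²) = √((-1 - 8)² + (2 - 5)² + (0 - 10)²)
= √((-9)² + (-3)² + (-10)²) = √(81 + 9 + 100) = √190 ≈ 13.784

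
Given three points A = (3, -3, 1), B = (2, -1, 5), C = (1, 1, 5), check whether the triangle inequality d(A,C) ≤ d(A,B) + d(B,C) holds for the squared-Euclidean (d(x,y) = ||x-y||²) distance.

d(A,B) = 1² + 2² + 4² = 21, d(B,C) = 1² + 2² + 0² = 5, d(A,C) = 2² + 4² + 4² = 36.
d(A,C) = 36 > 21 + 5 = 26. Triangle inequality is VIOLATED. (Squared-Euclidean is not a metric — this is a counterexample.)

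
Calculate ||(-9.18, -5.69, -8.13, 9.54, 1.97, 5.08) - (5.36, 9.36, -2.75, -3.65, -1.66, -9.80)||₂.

√(Σ(x_i - y_i)²) = √((-9.18 - 5.36)² + (-5.69 - 9.36)² + (-8.13 - (-2.75))² + (9.54 - (-3.65))² + (1.97 - (-1.66))² + (5.08 - (-9.8))²)
= √((-14.54)² + (-15.05)² + (-5.38)² + 13.19² + 3.63² + 14.88²) = √(211.4116 + 226.5025 + 28.9444 + 173.9761 + 13.1769 + 221.4144) = √875.4259 ≈ 29.5876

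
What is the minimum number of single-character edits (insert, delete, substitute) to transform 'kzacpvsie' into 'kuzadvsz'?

Let D[i][j] be the edit distance between the first i characters of 'kzacpvsie' and the first j characters of 'kuzadvsz', with D[i][0] = i, D[0][j] = j, and D[i][j] = D[i-1][j-1] if the characters match, else 1 + min(D[i-1][j], D[i][j-1], D[i-1][j-1]). Filling the table (rows: prefixes of 'kzacpvsie', columns: prefixes of 'kuzadvsz'):
     ε  k  u  z  a  d  v  s  z
  ε  0  1  2  3  4  5  6  7  8
  k  1  0  1  2  3  4  5  6  7
  z  2  1  1  1  2  3  4  5  6
  a  3  2  2  2  1  2  3  4  5
  c  4  3  3  3  2  2  3  4  5
  p  5  4  4  4  3  3  3  4  5
  v  6  5  5  5  4  4  3  4  5
  s  7  6  6  6  5  5  4  3  4
  i  8  7  7  7  6  6  5  4  4
  e  9  8  8  8  7  7  6  5  5
The bottom-right entry gives D[9][8] = 5, so no sequence of fewer than 5 edits works. Backtracking through the table gives one optimal edit sequence (5 edits):
  kzacpvsie → kuzacpvsie (ins u @2)
  kuzacpvsie → kuzapvsie (del c @5)
  kuzapvsie → kuzadvsie (sub p→d @5)
  kuzadvsie → kuzadvse (del i @8)
  kuzadvse → kuzadvsz (sub e→z @8)
Edit distance = 5.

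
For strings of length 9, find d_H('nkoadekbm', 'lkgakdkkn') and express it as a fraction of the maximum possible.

Differing positions: 1, 3, 5, 6, 8, 9. Hamming distance = 6. The maximum possible Hamming distance for length-9 strings is 9, so d_H/9 = 6/9 ≈ 0.6667.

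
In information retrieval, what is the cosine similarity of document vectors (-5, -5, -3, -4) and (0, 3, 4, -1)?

With u = (-5, -5, -3, -4), v = (0, 3, 4, -1):
u·v = (-5)·0 + (-5)·3 + (-3)·4 + (-4)·(-1) = 0 + (-15) + (-12) + 4 = -23.
|u| = √((-5)² + (-5)² + (-3)² + (-4)²) = √75, |v| = √(0² + 3² + 4² + (-1)²) = √26, so |u||v| = √(75·26) = √1950.
cos θ = (u·v)/(|u||v|) = -23/√1950 ≈ -0.5208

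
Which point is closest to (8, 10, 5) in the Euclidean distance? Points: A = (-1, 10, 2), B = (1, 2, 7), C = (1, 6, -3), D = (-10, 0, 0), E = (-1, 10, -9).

Distances: d(A) ≈ 9.4868, d(B) ≈ 10.8167, d(C) ≈ 11.3578, d(D) ≈ 21.1896, d(E) ≈ 16.6433. Nearest: A = (-1, 10, 2) with distance 9.4868.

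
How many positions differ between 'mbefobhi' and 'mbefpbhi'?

Differing positions: 5. Hamming distance = 1.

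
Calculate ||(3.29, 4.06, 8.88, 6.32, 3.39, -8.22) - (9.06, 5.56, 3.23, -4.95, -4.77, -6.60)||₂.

√(Σ(x_i - y_i)²) = √((3.29 - 9.06)² + (4.06 - 5.56)² + (8.88 - 3.23)² + (6.32 - (-4.95))² + (3.39 - (-4.77))² + (-8.22 - (-6.6))²)
= √((-5.77)² + (-1.5)² + 5.65² + 11.27² + 8.16² + (-1.62)²) = √(33.2929 + 2.25 + 31.9225 + 127.0129 + 66.5856 + 2.6244) = √263.6883 ≈ 16.2385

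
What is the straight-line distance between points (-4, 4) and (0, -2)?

√(Σ(x_i - y_i)²) = √((-4 - 0)² + (4 - (-2))²)
= √((-4)² + 6²) = √(16 + 36) = √52 ≈ 7.2111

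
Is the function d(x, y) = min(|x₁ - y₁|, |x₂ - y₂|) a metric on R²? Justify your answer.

No. d fails identity of indiscernibles: take x = (5, 0) and y = (5, 6). Then d(x,y) = min(|5 - 5|, |0 - 6|) = min(0, 6) = 0, yet x ≠ y.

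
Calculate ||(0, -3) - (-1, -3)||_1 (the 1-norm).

Σ|x_i - y_i| = |0 - (-1)| + |-3 - (-3)| = 1 + 0 = 1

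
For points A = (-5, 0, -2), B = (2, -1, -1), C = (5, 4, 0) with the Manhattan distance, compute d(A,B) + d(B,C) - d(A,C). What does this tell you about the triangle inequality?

d(A,B) = 7 + 1 + 1 = 9, d(B,C) = 3 + 5 + 1 = 9, d(A,C) = 10 + 4 + 2 = 16.
d(A,B) + d(B,C) - d(A,C) = 9 + 9 - 16 = 18 - 16 = 2. This is ≥ 0, so the triangle inequality holds for these points.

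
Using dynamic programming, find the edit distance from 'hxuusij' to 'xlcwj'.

Let D[i][j] be the edit distance between the first i characters of 'hxuusij' and the first j characters of 'xlcwj', with D[i][0] = i, D[0][j] = j, and D[i][j] = D[i-1][j-1] if the characters match, else 1 + min(D[i-1][j], D[i][j-1], D[i-1][j-1]). Filling the table (rows: prefixes of 'hxuusij', columns: prefixes of 'xlcwj'):
     ε  x  l  c  w  j
  ε  0  1  2  3  4  5
  h  1  1  2  3  4  5
  x  2  1  2  3  4  5
  u  3  2  2  3  4  5
  u  4  3  3  3  4  5
  s  5  4  4  4  4  5
  i  6  5  5  5  5  5
  j  7  6  6  6  6  5
The bottom-right entry gives D[7][5] = 5, so no sequence of fewer than 5 edits works. Backtracking through the table gives one optimal edit sequence (5 edits):
  hxuusij → xuusij (del h @1)
  xuusij → xusij (del u @2)
  xusij → xlsij (sub u→l @2)
  xlsij → xlcij (sub s→c @3)
  xlcij → xlcwj (sub i→w @4)
Edit distance = 5.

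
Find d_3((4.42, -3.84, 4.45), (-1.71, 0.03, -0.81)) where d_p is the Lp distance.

(Σ|x_i - y_i|^3)^(1/3) = (|4.42 - (-1.71)|^3 + |-3.84 - 0.03|^3 + |4.45 - (-0.81)|^3)^(1/3)
= (6.13^3 + 3.87^3 + 5.26^3)^(1/3) ≈ (230.3464 + 57.9606 + 145.5316)^(1/3) = (433.8386)^(1/3) ≈ 7.5702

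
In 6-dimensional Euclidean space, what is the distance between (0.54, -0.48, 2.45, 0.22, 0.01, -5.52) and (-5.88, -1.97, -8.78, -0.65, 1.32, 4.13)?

√(Σ(x_i - y_i)²) = √((0.54 - (-5.88))² + (-0.48 - (-1.97))² + (2.45 - (-8.78))² + (0.22 - (-0.65))² + (0.01 - 1.32)² + (-5.52 - 4.13)²)
= √(6.42² + 1.49² + 11.23² + 0.87² + (-1.31)² + (-9.65)²) = √(41.2164 + 2.2201 + 126.1129 + 0.7569 + 1.7161 + 93.1225) = √265.1449 ≈ 16.2833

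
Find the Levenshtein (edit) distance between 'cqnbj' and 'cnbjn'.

Let D[i][j] be the edit distance between the first i characters of 'cqnbj' and the first j characters of 'cnbjn', with D[i][0] = i, D[0][j] = j, and D[i][j] = D[i-1][j-1] if the characters match, else 1 + min(D[i-1][j], D[i][j-1], D[i-1][j-1]). Filling the table (rows: prefixes of 'cqnbj', columns: prefixes of 'cnbjn'):
     ε  c  n  b  j  n
  ε  0  1  2  3  4  5
  c  1  0  1  2  3  4
  q  2  1  1  2  3  4
  n  3  2  1  2  3  3
  b  4  3  2  1  2  3
  j  5  4  3  2  1  2
The bottom-right entry gives D[5][5] = 2, so no sequence of fewer than 2 edits works. Backtracking through the table gives one optimal edit sequence (2 edits):
  cqnbj → cnbj (del q @2)
  cnbj → cnbjn (ins n @5)
Edit distance = 2.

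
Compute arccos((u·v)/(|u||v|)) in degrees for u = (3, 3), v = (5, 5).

With u = (3, 3), v = (5, 5):
u·v = 3·5 + 3·5 = 15 + 15 = 30.
|u| = √(3² + 3²) = √18, |v| = √(5² + 5²) = √50, so |u||v| = √(18·50) = √900 = 30.
cos θ = (u·v)/(|u||v|) = 30/30 = 1 (the vectors are parallel, pointing the same way)
θ = arccos(1) = 0°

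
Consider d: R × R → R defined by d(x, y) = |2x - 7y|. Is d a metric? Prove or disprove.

No. d fails symmetry: d(5, 1) = |2·5 - 7·1| = |3| = 3, but d(1, 5) = |2·1 - 7·5| = |-33| = 33. Since 3 ≠ 33, d(x,y) ≠ d(y,x) in general.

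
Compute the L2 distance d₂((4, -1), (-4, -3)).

√(Σ(x_i - y_i)²) = √((4 - (-4))² + (-1 - (-3))²)
= √(8² + 2²) = √(64 + 4) = √68 ≈ 8.2462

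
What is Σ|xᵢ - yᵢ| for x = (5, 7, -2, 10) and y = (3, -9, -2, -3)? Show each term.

Σ|x_i - y_i| = |5 - 3| + |7 - (-9)| + |-2 - (-2)| + |10 - (-3)| = 2 + 16 + 0 + 13 = 31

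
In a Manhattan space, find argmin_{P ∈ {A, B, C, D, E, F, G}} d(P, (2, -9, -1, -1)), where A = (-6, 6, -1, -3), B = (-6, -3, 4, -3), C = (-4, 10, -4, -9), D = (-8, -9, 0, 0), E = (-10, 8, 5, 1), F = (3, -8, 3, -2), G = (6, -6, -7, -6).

Distances: d(A) = 25, d(B) = 21, d(C) = 36, d(D) = 12, d(E) = 37, d(F) = 7, d(G) = 18. Nearest: F = (3, -8, 3, -2) with distance 7.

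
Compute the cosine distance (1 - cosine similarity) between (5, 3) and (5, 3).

With u = (5, 3), v = (5, 3):
u·v = 5·5 + 3·3 = 25 + 9 = 34.
|u| = √(5² + 3²) = √34, |v| = √(5² + 3²) = √34, so |u||v| = √(34·34) = √1156 = 34.
cos θ = (u·v)/(|u||v|) = 34/34 = 1
Cosine distance = 1 - cos θ = 1 - 1 = 0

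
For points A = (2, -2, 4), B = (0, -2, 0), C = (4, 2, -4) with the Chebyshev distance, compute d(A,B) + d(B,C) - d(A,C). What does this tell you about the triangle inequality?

d(A,B) = max(2, 0, 4) = 4, d(B,C) = max(4, 4, 4) = 4, d(A,C) = max(2, 4, 8) = 8.
d(A,B) + d(B,C) - d(A,C) = 4 + 4 - 8 = 8 - 8 = 0. This is ≥ 0, so the triangle inequality holds for these points.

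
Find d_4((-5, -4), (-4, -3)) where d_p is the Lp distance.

(Σ|x_i - y_i|^4)^(1/4) = (|-5 - (-4)|^4 + |-4 - (-3)|^4)^(1/4)
= (1^4 + 1^4)^(1/4) = (1 + 1)^(1/4) = (2)^(1/4) ≈ 1.1892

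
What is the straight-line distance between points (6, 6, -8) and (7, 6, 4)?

√(Σ(x_i - y_i)²) = √((6 - 7)² + (6 - 6)² + (-8 - 4)²)
= √((-1)² + 0² + (-12)²) = √(1 + 0 + 144) = √145 ≈ 12.0416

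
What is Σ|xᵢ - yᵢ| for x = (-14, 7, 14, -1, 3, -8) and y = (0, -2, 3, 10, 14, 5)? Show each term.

Σ|x_i - y_i| = |-14 - 0| + |7 - (-2)| + |14 - 3| + |-1 - 10| + |3 - 14| + |-8 - 5| = 14 + 9 + 11 + 11 + 11 + 13 = 69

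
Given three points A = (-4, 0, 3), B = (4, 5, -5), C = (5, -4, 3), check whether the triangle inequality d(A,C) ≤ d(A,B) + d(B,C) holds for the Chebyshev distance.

d(A,B) = max(8, 5, 8) = 8, d(B,C) = max(1, 9, 8) = 9, d(A,C) = max(9, 4, 0) = 9.
d(A,C) = 9 ≤ 8 + 9 = 17. Triangle inequality is satisfied.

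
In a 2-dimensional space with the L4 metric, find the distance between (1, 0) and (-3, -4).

(Σ|x_i - y_i|^4)^(1/4) = (|1 - (-3)|^4 + |0 - (-4)|^4)^(1/4)
= (4^4 + 4^4)^(1/4) = (256 + 256)^(1/4) = (512)^(1/4) ≈ 4.7568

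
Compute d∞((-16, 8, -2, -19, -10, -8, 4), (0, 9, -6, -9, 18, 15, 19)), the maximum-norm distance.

max(|x_i - y_i|) = max(|-16 - 0|, |8 - 9|, |-2 - (-6)|, |-19 - (-9)|, |-10 - 18|, |-8 - 15|, |4 - 19|) = max(16, 1, 4, 10, 28, 23, 15) = 28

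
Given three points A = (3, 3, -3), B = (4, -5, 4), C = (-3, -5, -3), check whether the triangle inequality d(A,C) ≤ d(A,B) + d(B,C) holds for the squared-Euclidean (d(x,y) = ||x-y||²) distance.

d(A,B) = 1² + 8² + 7² = 114, d(B,C) = 7² + 0² + 7² = 98, d(A,C) = 6² + 8² + 0² = 100.
d(A,C) = 100 ≤ 114 + 98 = 212. Triangle inequality is satisfied.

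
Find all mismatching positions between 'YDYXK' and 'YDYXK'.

Differing positions: none. Hamming distance = 0.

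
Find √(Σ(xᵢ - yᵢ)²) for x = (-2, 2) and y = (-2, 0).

√(Σ(x_i - y_i)²) = √((-2 - (-2))² + (2 - 0)²)
= √(0² + 2²) = √(0 + 4) = √4 = 2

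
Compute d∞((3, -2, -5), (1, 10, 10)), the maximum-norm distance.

max(|x_i - y_i|) = max(|3 - 1|, |-2 - 10|, |-5 - 10|) = max(2, 12, 15) = 15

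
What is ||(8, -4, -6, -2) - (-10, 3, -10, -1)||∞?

max(|x_i - y_i|) = max(|8 - (-10)|, |-4 - 3|, |-6 - (-10)|, |-2 - (-1)|) = max(18, 7, 4, 1) = 18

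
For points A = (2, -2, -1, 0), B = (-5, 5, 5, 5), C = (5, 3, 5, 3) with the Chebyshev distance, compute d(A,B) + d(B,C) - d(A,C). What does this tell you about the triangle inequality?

d(A,B) = max(7, 7, 6, 5) = 7, d(B,C) = max(10, 2, 0, 2) = 10, d(A,C) = max(3, 5, 6, 3) = 6.
d(A,B) + d(B,C) - d(A,C) = 7 + 10 - 6 = 17 - 6 = 11. This is ≥ 0, so the triangle inequality holds for these points.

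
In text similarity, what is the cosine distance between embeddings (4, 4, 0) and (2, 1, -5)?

With u = (4, 4, 0), v = (2, 1, -5):
u·v = 4·2 + 4·1 + 0·(-5) = 8 + 4 + 0 = 12.
|u| = √(4² + 4² + 0²) = √32, |v| = √(2² + 1² + (-5)²) = √30, so |u||v| = √(32·30) = √960.
cos θ = (u·v)/(|u||v|) = 12/√960 ≈ 0.3873
Cosine distance = 1 - cos θ ≈ 1 - 0.3873 = 0.6127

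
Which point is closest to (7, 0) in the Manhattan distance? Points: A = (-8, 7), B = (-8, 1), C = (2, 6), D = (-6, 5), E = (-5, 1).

Distances: d(A) = 22, d(B) = 16, d(C) = 11, d(D) = 18, d(E) = 13. Nearest: C = (2, 6) with distance 11.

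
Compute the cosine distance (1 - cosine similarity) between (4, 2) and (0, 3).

With u = (4, 2), v = (0, 3):
u·v = 4·0 + 2·3 = 0 + 6 = 6.
|u| = √(4² + 2²) = √20, |v| = √(0² + 3²) = √9, so |u||v| = √(20·9) = √180.
cos θ = (u·v)/(|u||v|) = 6/√180 ≈ 0.4472
Cosine distance = 1 - cos θ ≈ 1 - 0.4472 = 0.5528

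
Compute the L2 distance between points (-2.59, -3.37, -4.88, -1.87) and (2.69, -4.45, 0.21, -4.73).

(Σ|x_i - y_i|^2)^(1/2) = (|-2.59 - 2.69|^2 + |-3.37 - (-4.45)|^2 + |-4.88 - 0.21|^2 + |-1.87 - (-4.73)|^2)^(1/2)
= (5.28^2 + 1.08^2 + 5.09^2 + 2.86^2)^(1/2) = (27.8784 + 1.1664 + 25.9081 + 8.1796)^(1/2) = (63.1325)^(1/2) ≈ 7.9456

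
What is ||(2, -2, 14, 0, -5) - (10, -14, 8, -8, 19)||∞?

max(|x_i - y_i|) = max(|2 - 10|, |-2 - (-14)|, |14 - 8|, |0 - (-8)|, |-5 - 19|) = max(8, 12, 6, 8, 24) = 24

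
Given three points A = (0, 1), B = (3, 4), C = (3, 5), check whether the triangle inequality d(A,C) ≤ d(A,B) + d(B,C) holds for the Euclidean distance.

d(A,B) = √(3² + 3²) = √18 ≈ 4.2426, d(B,C) = √(0² + 1²) = √1 = 1, d(A,C) = √(3² + 4²) = √25 = 5.
d(A,C) = 5 ≤ 4.2426 + 1 = 5.2426. Triangle inequality is satisfied.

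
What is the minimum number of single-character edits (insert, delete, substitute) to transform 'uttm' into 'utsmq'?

Let D[i][j] be the edit distance between the first i characters of 'uttm' and the first j characters of 'utsmq', with D[i][0] = i, D[0][j] = j, and D[i][j] = D[i-1][j-1] if the characters match, else 1 + min(D[i-1][j], D[i][j-1], D[i-1][j-1]). Filling the table (rows: prefixes of 'uttm', columns: prefixes of 'utsmq'):
     ε  u  t  s  m  q
  ε  0  1  2  3  4  5
  u  1  0  1  2  3  4
  t  2  1  0  1  2  3
  t  3  2  1  1  2  3
  m  4  3  2  2  1  2
The bottom-right entry gives D[4][5] = 2, so no sequence of fewer than 2 edits works. Backtracking through the table gives one optimal edit sequence (2 edits):
  uttm → utsm (sub t→s @3)
  utsm → utsmq (ins q @5)
Edit distance = 2.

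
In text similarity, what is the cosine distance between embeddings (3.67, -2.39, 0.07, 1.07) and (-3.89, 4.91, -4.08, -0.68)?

With u = (3.67, -2.39, 0.07, 1.07), v = (-3.89, 4.91, -4.08, -0.68):
u·v = 3.67·(-3.89) + (-2.39)·4.91 + 0.07·(-4.08) + 1.07·(-0.68) = (-14.2763) + (-11.7349) + (-0.2856) + (-0.7276) = -27.0244.
|u| = √(3.67² + (-2.39)² + 0.07² + 1.07²) = √(13.4689 + 5.7121 + 0.0049 + 1.1449) = √20.3308, |v| = √((-3.89)² + 4.91² + (-4.08)² + (-0.68)²) = √(15.1321 + 24.1081 + 16.6464 + 0.4624) = √56.349.
cos θ = (u·v)/(|u||v|) = -27.0244/(√20.3308·√56.349) ≈ -0.7984
Cosine distance = 1 - cos θ ≈ 1 - (-0.7984) = 1.7984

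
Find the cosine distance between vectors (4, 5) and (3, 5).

With u = (4, 5), v = (3, 5):
u·v = 4·3 + 5·5 = 12 + 25 = 37.
|u| = √(4² + 5²) = √41, |v| = √(3² + 5²) = √34, so |u||v| = √(41·34) = √1394.
cos θ = (u·v)/(|u||v|) = 37/√1394 ≈ 0.991
Cosine distance = 1 - cos θ ≈ 1 - 0.991 = 0.009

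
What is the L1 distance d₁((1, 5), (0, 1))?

Σ|x_i - y_i| = |1 - 0| + |5 - 1| = 1 + 4 = 5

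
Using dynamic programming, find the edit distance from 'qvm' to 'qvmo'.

Let D[i][j] be the edit distance between the first i characters of 'qvm' and the first j characters of 'qvmo', with D[i][0] = i, D[0][j] = j, and D[i][j] = D[i-1][j-1] if the characters match, else 1 + min(D[i-1][j], D[i][j-1], D[i-1][j-1]). Filling the table (rows: prefixes of 'qvm', columns: prefixes of 'qvmo'):
     ε  q  v  m  o
  ε  0  1  2  3  4
  q  1  0  1  2  3
  v  2  1  0  1  2
  m  3  2  1  0  1
The bottom-right entry gives D[3][4] = 1, so no sequence of fewer than 1 edit works. Backtracking through the table gives one optimal edit sequence (1 edit):
  qvm → qvmo (ins o @4)
Edit distance = 1.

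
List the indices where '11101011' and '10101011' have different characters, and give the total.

Differing positions: 2. Hamming distance = 1.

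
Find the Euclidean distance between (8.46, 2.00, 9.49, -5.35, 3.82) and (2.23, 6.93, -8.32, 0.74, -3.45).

√(Σ(x_i - y_i)²) = √((8.46 - 2.23)² + (2 - 6.93)² + (9.49 - (-8.32))² + (-5.35 - 0.74)² + (3.82 - (-3.45))²)
= √(6.23² + (-4.93)² + 17.81² + (-6.09)² + 7.27²) = √(38.8129 + 24.3049 + 317.1961 + 37.0881 + 52.8529) = √470.2549 ≈ 21.6854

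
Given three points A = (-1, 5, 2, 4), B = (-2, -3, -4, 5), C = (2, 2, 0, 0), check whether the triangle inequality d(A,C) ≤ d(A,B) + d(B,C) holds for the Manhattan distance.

d(A,B) = 1 + 8 + 6 + 1 = 16, d(B,C) = 4 + 5 + 4 + 5 = 18, d(A,C) = 3 + 3 + 2 + 4 = 12.
d(A,C) = 12 ≤ 16 + 18 = 34. Triangle inequality is satisfied.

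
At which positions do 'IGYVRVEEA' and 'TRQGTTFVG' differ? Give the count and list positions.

Differing positions: 1, 2, 3, 4, 5, 6, 7, 8, 9. Hamming distance = 9.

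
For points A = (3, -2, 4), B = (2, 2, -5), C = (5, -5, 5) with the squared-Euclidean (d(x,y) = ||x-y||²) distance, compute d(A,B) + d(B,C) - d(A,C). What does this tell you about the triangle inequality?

d(A,B) = 1² + 4² + 9² = 98, d(B,C) = 3² + 7² + 10² = 158, d(A,C) = 2² + 3² + 1² = 14.
d(A,B) + d(B,C) - d(A,C) = 98 + 158 - 14 = 256 - 14 = 242. This is ≥ 0, so the triangle inequality holds for these points.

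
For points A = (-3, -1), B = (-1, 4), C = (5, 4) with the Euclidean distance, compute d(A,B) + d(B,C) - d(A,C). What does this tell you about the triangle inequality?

d(A,B) = √(2² + 5²) = √29 ≈ 5.3852, d(B,C) = √(6² + 0²) = √36 = 6, d(A,C) = √(8² + 5²) = √89 ≈ 9.434.
d(A,B) + d(B,C) - d(A,C) = 5.3852 + 6 - 9.434 = 11.3852 - 9.434 = 1.9512 (to 4 decimal places). This is ≥ 0, so the triangle inequality holds for these points.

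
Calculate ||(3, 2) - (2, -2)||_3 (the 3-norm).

(Σ|x_i - y_i|^3)^(1/3) = (|3 - 2|^3 + |2 - (-2)|^3)^(1/3)
= (1^3 + 4^3)^(1/3) = (1 + 64)^(1/3) = (65)^(1/3) ≈ 4.0207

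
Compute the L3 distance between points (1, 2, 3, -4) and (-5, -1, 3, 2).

(Σ|x_i - y_i|^3)^(1/3) = (|1 - (-5)|^3 + |2 - (-1)|^3 + |3 - 3|^3 + |-4 - 2|^3)^(1/3)
= (6^3 + 3^3 + 0^3 + 6^3)^(1/3) = (216 + 27 + 0 + 216)^(1/3) = (459)^(1/3) ≈ 7.7138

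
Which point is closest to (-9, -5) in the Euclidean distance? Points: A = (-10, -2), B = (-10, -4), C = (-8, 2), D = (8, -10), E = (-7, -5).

Distances: d(A) ≈ 3.1623, d(B) ≈ 1.4142, d(C) ≈ 7.0711, d(D) ≈ 17.72, d(E) = 2. Nearest: B = (-10, -4) with distance 1.4142.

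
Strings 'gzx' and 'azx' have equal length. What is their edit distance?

Let D[i][j] be the edit distance between the first i characters of 'gzx' and the first j characters of 'azx', with D[i][0] = i, D[0][j] = j, and D[i][j] = D[i-1][j-1] if the characters match, else 1 + min(D[i-1][j], D[i][j-1], D[i-1][j-1]). Filling the table (rows: prefixes of 'gzx', columns: prefixes of 'azx'):
     ε  a  z  x
  ε  0  1  2  3
  g  1  1  2  3
  z  2  2  1  2
  x  3  3  2  1
The bottom-right entry gives D[3][3] = 1, so no sequence of fewer than 1 edit works. Backtracking through the table gives one optimal edit sequence (1 edit):
  gzx → azx (sub g→a @1)
Edit distance = 1.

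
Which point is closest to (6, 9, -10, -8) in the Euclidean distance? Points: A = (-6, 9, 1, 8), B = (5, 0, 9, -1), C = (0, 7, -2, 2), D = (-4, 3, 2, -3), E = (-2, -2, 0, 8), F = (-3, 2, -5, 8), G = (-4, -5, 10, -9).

Distances: d(A) ≈ 22.8254, d(B) ≈ 22.1811, d(C) ≈ 14.2829, d(D) ≈ 17.4642, d(E) ≈ 23.2594, d(F) ≈ 20.2731, d(G) ≈ 26.4008. Nearest: C = (0, 7, -2, 2) with distance 14.2829.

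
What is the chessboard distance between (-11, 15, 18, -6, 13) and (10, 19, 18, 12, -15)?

max(|x_i - y_i|) = max(|-11 - 10|, |15 - 19|, |18 - 18|, |-6 - 12|, |13 - (-15)|) = max(21, 4, 0, 18, 28) = 28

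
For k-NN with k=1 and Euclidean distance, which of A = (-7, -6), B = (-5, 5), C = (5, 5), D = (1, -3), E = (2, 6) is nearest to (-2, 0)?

Distances: d(A) ≈ 7.8102, d(B) ≈ 5.831, d(C) ≈ 8.6023, d(D) ≈ 4.2426, d(E) ≈ 7.2111. Nearest: D = (1, -3) with distance 4.2426.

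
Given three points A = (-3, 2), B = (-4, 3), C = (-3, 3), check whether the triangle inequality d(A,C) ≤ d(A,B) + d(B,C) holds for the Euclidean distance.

d(A,B) = √(1² + 1²) = √2 ≈ 1.4142, d(B,C) = √(1² + 0²) = √1 = 1, d(A,C) = √(0² + 1²) = √1 = 1.
d(A,C) = 1 ≤ 1.4142 + 1 = 2.4142. Triangle inequality is satisfied.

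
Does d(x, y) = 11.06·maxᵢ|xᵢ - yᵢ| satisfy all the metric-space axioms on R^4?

Yes. The L∞ (Chebyshev) norm induces a metric on R^4, and multiplying a metric by a positive constant 11.06 > 0 preserves all four axioms: non-negativity (11.06·||x-y|| ≥ 0), identity (11.06·||x-y|| = 0 ⟺ ||x-y|| = 0 ⟺ x = y), symmetry (||x-y|| = ||y-x||), and the triangle inequality (11.06·||x-z|| ≤ 11.06·||x-y|| + 11.06·||y-z||). So d is a metric.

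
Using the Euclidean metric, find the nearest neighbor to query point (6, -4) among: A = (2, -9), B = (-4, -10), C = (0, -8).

Distances: d(A) ≈ 6.4031, d(B) ≈ 11.6619, d(C) ≈ 7.2111. Nearest: A = (2, -9) with distance 6.4031.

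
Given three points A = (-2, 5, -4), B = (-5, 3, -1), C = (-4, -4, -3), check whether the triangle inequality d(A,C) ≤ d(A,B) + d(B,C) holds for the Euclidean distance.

d(A,B) = √(3² + 2² + 3²) = √22 ≈ 4.6904, d(B,C) = √(1² + 7² + 2²) = √54 ≈ 7.3485, d(A,C) = √(2² + 9² + 1²) = √86 ≈ 9.2736.
d(A,C) ≈ 9.2736 ≤ 4.6904 + 7.3485 = 12.0389. Triangle inequality is satisfied.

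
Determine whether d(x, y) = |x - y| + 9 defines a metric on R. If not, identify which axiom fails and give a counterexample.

No. d fails identity of indiscernibles (specifically d(x,x) = 0): d(5, 5) = |5 - 5| + 9 = 0 + 9 = 9 ≠ 0.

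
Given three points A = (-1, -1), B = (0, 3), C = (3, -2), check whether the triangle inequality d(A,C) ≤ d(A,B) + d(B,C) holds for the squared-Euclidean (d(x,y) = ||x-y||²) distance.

d(A,B) = 1² + 4² = 17, d(B,C) = 3² + 5² = 34, d(A,C) = 4² + 1² = 17.
d(A,C) = 17 ≤ 17 + 34 = 51. Triangle inequality is satisfied.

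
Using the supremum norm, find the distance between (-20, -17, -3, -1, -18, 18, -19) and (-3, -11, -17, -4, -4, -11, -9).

max(|x_i - y_i|) = max(|-20 - (-3)|, |-17 - (-11)|, |-3 - (-17)|, |-1 - (-4)|, |-18 - (-4)|, |18 - (-11)|, |-19 - (-9)|) = max(17, 6, 14, 3, 14, 29, 10) = 29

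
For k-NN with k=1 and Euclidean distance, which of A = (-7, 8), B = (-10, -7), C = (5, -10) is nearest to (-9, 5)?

Distances: d(A) ≈ 3.6056, d(B) ≈ 12.0416, d(C) ≈ 20.5183. Nearest: A = (-7, 8) with distance 3.6056.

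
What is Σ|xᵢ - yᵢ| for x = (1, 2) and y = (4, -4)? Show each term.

Σ|x_i - y_i| = |1 - 4| + |2 - (-4)| = 3 + 6 = 9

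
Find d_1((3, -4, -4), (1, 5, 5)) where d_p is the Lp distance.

Σ|x_i - y_i| = |3 - 1| + |-4 - 5| + |-4 - 5| = 2 + 9 + 9 = 20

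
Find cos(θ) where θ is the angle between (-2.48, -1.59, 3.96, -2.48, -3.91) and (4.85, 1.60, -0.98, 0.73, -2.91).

With u = (-2.48, -1.59, 3.96, -2.48, -3.91), v = (4.85, 1.60, -0.98, 0.73, -2.91):
u·v = (-2.48)·4.85 + (-1.59)·1.6 + 3.96·(-0.98) + (-2.48)·0.73 + (-3.91)·(-2.91) = (-12.028) + (-2.544) + (-3.8808) + (-1.8104) + 11.3781 = -8.8851.
|u| = √((-2.48)² + (-1.59)² + 3.96² + (-2.48)² + (-3.91)²) = √(6.1504 + 2.5281 + 15.6816 + 6.1504 + 15.2881) = √45.7986, |v| = √(4.85² + 1.6² + (-0.98)² + 0.73² + (-2.91)²) = √(23.5225 + 2.56 + 0.9604 + 0.5329 + 8.4681) = √36.0439.
cos θ = (u·v)/(|u||v|) = -8.8851/(√45.7986·√36.0439) ≈ -0.2187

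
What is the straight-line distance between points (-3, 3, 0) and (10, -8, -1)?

√(Σ(x_i - y_i)²) = √((-3 - 10)² + (3 - (-8))² + (0 - (-1))²)
= √((-13)² + 11² + 1²) = √(169 + 121 + 1) = √291 ≈ 17.0587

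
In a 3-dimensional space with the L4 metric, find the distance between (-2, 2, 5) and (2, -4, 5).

(Σ|x_i - y_i|^4)^(1/4) = (|-2 - 2|^4 + |2 - (-4)|^4 + |5 - 5|^4)^(1/4)
= (4^4 + 6^4 + 0^4)^(1/4) = (256 + 1296 + 0)^(1/4) = (1552)^(1/4) ≈ 6.2766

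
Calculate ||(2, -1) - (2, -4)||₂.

√(Σ(x_i - y_i)²) = √((2 - 2)² + (-1 - (-4))²)
= √(0² + 3²) = √(0 + 9) = √9 = 3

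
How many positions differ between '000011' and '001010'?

Differing positions: 3, 6. Hamming distance = 2.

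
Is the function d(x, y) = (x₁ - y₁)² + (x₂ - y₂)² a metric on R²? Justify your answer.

No. The squared Euclidean distance fails the triangle inequality. Counterexample: x = (0, 0), y = (2, 1), z = (4, 2). d(x,z) = 4² + 2² = 20, but d(x,y) + d(y,z) = (2² + 1²) + (2² + 1²) = 5 + 5 = 10. Since 20 > 10, the triangle inequality is violated. (Note: √d, the ordinary Euclidean distance, IS a metric.)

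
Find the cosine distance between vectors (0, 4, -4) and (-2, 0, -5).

With u = (0, 4, -4), v = (-2, 0, -5):
u·v = 0·(-2) + 4·0 + (-4)·(-5) = 0 + 0 + 20 = 20.
|u| = √(0² + 4² + (-4)²) = √32, |v| = √((-2)² + 0² + (-5)²) = √29, so |u||v| = √(32·29) = √928.
cos θ = (u·v)/(|u||v|) = 20/√928 ≈ 0.6565
Cosine distance = 1 - cos θ ≈ 1 - 0.6565 = 0.3435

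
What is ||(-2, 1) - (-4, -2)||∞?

max(|x_i - y_i|) = max(|-2 - (-4)|, |1 - (-2)|) = max(2, 3) = 3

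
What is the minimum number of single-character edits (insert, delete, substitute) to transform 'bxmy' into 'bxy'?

Let D[i][j] be the edit distance between the first i characters of 'bxmy' and the first j characters of 'bxy', with D[i][0] = i, D[0][j] = j, and D[i][j] = D[i-1][j-1] if the characters match, else 1 + min(D[i-1][j], D[i][j-1], D[i-1][j-1]). Filling the table (rows: prefixes of 'bxmy', columns: prefixes of 'bxy'):
     ε  b  x  y
  ε  0  1  2  3
  b  1  0  1  2
  x  2  1  0  1
  m  3  2  1  1
  y  4  3  2  1
The bottom-right entry gives D[4][3] = 1, so no sequence of fewer than 1 edit works. Backtracking through the table gives one optimal edit sequence (1 edit):
  bxmy → bxy (del m @3)
Edit distance = 1.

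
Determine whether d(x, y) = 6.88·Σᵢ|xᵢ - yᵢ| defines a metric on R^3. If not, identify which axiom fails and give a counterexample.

Yes. The L1 (Manhattan) norm induces a metric on R^3, and multiplying a metric by a positive constant 6.88 > 0 preserves all four axioms: non-negativity (6.88·||x-y|| ≥ 0), identity (6.88·||x-y|| = 0 ⟺ ||x-y|| = 0 ⟺ x = y), symmetry (||x-y|| = ||y-x||), and the triangle inequality (6.88·||x-z|| ≤ 6.88·||x-y|| + 6.88·||y-z||). So d is a metric.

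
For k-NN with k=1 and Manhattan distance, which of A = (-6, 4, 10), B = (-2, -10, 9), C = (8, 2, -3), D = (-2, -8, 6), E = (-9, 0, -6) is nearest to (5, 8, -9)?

Distances: d(A) = 34, d(B) = 43, d(C) = 15, d(D) = 38, d(E) = 25. Nearest: C = (8, 2, -3) with distance 15.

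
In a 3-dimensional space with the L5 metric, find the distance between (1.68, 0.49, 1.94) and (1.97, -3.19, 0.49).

(Σ|x_i - y_i|^5)^(1/5) = (|1.68 - 1.97|^5 + |0.49 - (-3.19)|^5 + |1.94 - 0.49|^5)^(1/5)
= (0.29^5 + 3.68^5 + 1.45^5)^(1/5) ≈ (0.0021 + 674.8995 + 6.4097)^(1/5) = (681.3113)^(1/5) ≈ 3.687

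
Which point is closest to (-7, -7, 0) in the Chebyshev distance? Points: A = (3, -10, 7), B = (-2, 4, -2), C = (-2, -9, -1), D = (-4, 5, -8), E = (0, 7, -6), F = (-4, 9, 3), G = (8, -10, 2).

Distances: d(A) = 10, d(B) = 11, d(C) = 5, d(D) = 12, d(E) = 14, d(F) = 16, d(G) = 15. Nearest: C = (-2, -9, -1) with distance 5.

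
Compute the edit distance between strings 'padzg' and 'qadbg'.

Let D[i][j] be the edit distance between the first i characters of 'padzg' and the first j characters of 'qadbg', with D[i][0] = i, D[0][j] = j, and D[i][j] = D[i-1][j-1] if the characters match, else 1 + min(D[i-1][j], D[i][j-1], D[i-1][j-1]). Filling the table (rows: prefixes of 'padzg', columns: prefixes of 'qadbg'):
     ε  q  a  d  b  g
  ε  0  1  2  3  4  5
  p  1  1  2  3  4  5
  a  2  2  1  2  3  4
  d  3  3  2  1  2  3
  z  4  4  3  2  2  3
  g  5  5  4  3  3  2
The bottom-right entry gives D[5][5] = 2, so no sequence of fewer than 2 edits works. Backtracking through the table gives one optimal edit sequence (2 edits):
  padzg → qadzg (sub p→q @1)
  qadzg → qadbg (sub z→b @4)
Edit distance = 2.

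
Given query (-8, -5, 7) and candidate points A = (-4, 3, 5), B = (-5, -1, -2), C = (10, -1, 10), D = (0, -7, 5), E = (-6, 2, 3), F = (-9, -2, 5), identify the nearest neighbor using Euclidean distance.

Distances: d(A) ≈ 9.1652, d(B) ≈ 10.2956, d(C) ≈ 18.6815, d(D) ≈ 8.4853, d(E) ≈ 8.3066, d(F) ≈ 3.7417. Nearest: F = (-9, -2, 5) with distance 3.7417.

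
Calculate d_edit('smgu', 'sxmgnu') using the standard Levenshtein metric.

Let D[i][j] be the edit distance between the first i characters of 'smgu' and the first j characters of 'sxmgnu', with D[i][0] = i, D[0][j] = j, and D[i][j] = D[i-1][j-1] if the characters match, else 1 + min(D[i-1][j], D[i][j-1], D[i-1][j-1]). Filling the table (rows: prefixes of 'smgu', columns: prefixes of 'sxmgnu'):
     ε  s  x  m  g  n  u
  ε  0  1  2  3  4  5  6
  s  1  0  1  2  3  4  5
  m  2  1  1  1  2  3  4
  g  3  2  2  2  1  2  3
  u  4  3  3  3  2  2  2
The bottom-right entry gives D[4][6] = 2, so no sequence of fewer than 2 edits works. Backtracking through the table gives one optimal edit sequence (2 edits):
  smgu → sxmgu (ins x @2)
  sxmgu → sxmgnu (ins n @5)
Edit distance = 2.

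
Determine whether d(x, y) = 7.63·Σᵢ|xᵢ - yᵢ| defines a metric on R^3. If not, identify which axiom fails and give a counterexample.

Yes. The L1 (Manhattan) norm induces a metric on R^3, and multiplying a metric by a positive constant 7.63 > 0 preserves all four axioms: non-negativity (7.63·||x-y|| ≥ 0), identity (7.63·||x-y|| = 0 ⟺ ||x-y|| = 0 ⟺ x = y), symmetry (||x-y|| = ||y-x||), and the triangle inequality (7.63·||x-z|| ≤ 7.63·||x-y|| + 7.63·||y-z||). So d is a metric.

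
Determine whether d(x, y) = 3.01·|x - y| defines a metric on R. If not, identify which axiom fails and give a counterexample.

Yes. Since |x - y| is a metric on R and 3.01 > 0, the positive scalar multiple 3.01·|x - y| is also a metric: scaling by a positive constant preserves non-negativity, identity (d=0 ⟺ |x-y|=0 ⟺ x=y), symmetry, and the triangle inequality.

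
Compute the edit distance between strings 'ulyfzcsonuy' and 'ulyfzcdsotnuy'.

Let D[i][j] be the edit distance between the first i characters of 'ulyfzcsonuy' and the first j characters of 'ulyfzcdsotnuy', with D[i][0] = i, D[0][j] = j, and D[i][j] = D[i-1][j-1] if the characters match, else 1 + min(D[i-1][j], D[i][j-1], D[i-1][j-1]). Filling the table (rows: prefixes of 'ulyfzcsonuy', columns: prefixes of 'ulyfzcdsotnuy'):
     ε  u  l  y  f  z  c  d  s  o  t  n  u  y
  ε  0  1  2  3  4  5  6  7  8  9 10 11 12 13
  u  1  0  1  2  3  4  5  6  7  8  9 10 11 12
  l  2  1  0  1  2  3  4  5  6  7  8  9 10 11
  y  3  2  1  0  1  2  3  4  5  6  7  8  9 10
  f  4  3  2  1  0  1  2  3  4  5  6  7  8  9
  z  5  4  3  2  1  0  1  2  3  4  5  6  7  8
  c  6  5  4  3  2  1  0  1  2  3  4  5  6  7
  s  7  6  5  4  3  2  1  1  1  2  3  4  5  6
  o  8  7  6  5  4  3  2  2  2  1  2  3  4  5
  n  9  8  7  6  5  4  3  3  3  2  2  2  3  4
  u 10  9  8  7  6  5  4  4  4  3  3  3  2  3
  y 11 10  9  8  7  6  5  5  5  4  4  4  3  2
The bottom-right entry gives D[11][13] = 2, so no sequence of fewer than 2 edits works. Backtracking through the table gives one optimal edit sequence (2 edits):
  ulyfzcsonuy → ulyfzcdsonuy (ins d @7)
  ulyfzcdsonuy → ulyfzcdsotnuy (ins t @10)
Edit distance = 2.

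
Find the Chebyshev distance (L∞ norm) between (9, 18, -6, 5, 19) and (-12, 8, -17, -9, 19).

max(|x_i - y_i|) = max(|9 - (-12)|, |18 - 8|, |-6 - (-17)|, |5 - (-9)|, |19 - 19|) = max(21, 10, 11, 14, 0) = 21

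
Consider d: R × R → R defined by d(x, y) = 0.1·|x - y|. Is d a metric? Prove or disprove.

Yes. Since |x - y| is a metric on R and 0.1 > 0, the positive scalar multiple 0.1·|x - y| is also a metric: scaling by a positive constant preserves non-negativity, identity (d=0 ⟺ |x-y|=0 ⟺ x=y), symmetry, and the triangle inequality.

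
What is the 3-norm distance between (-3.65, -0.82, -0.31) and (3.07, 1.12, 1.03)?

(Σ|x_i - y_i|^3)^(1/3) = (|-3.65 - 3.07|^3 + |-0.82 - 1.12|^3 + |-0.31 - 1.03|^3)^(1/3)
= (6.72^3 + 1.94^3 + 1.34^3)^(1/3) ≈ (303.4644 + 7.3014 + 2.4061)^(1/3) = (313.1719)^(1/3) ≈ 6.7909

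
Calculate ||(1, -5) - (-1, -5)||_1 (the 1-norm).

Σ|x_i - y_i| = |1 - (-1)| + |-5 - (-5)| = 2 + 0 = 2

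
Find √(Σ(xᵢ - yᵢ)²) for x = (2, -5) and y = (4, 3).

√(Σ(x_i - y_i)²) = √((2 - 4)² + (-5 - 3)²)
= √((-2)² + (-8)²) = √(4 + 64) = √68 ≈ 8.2462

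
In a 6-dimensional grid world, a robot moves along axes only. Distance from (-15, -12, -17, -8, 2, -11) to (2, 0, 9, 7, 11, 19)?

Σ|x_i - y_i| = |-15 - 2| + |-12 - 0| + |-17 - 9| + |-8 - 7| + |2 - 11| + |-11 - 19| = 17 + 12 + 26 + 15 + 9 + 30 = 109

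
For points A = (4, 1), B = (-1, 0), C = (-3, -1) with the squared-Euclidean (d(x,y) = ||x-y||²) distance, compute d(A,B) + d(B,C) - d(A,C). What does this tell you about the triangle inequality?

d(A,B) = 5² + 1² = 26, d(B,C) = 2² + 1² = 5, d(A,C) = 7² + 2² = 53.
d(A,B) + d(B,C) - d(A,C) = 26 + 5 - 53 = 31 - 53 = -22. This is < 0, so the triangle inequality FAILS for these points (squared-Euclidean is not a metric).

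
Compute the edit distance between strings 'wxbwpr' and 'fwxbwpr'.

Let D[i][j] be the edit distance between the first i characters of 'wxbwpr' and the first j characters of 'fwxbwpr', with D[i][0] = i, D[0][j] = j, and D[i][j] = D[i-1][j-1] if the characters match, else 1 + min(D[i-1][j], D[i][j-1], D[i-1][j-1]). Filling the table (rows: prefixes of 'wxbwpr', columns: prefixes of 'fwxbwpr'):
     ε  f  w  x  b  w  p  r
  ε  0  1  2  3  4  5  6  7
  w  1  1  1  2  3  4  5  6
  x  2  2  2  1  2  3  4  5
  b  3  3  3  2  1  2  3  4
  w  4  4  3  3  2  1  2  3
  p  5  5  4  4  3  2  1  2
  r  6  6  5  5  4  3  2  1
The bottom-right entry gives D[6][7] = 1, so no sequence of fewer than 1 edit works. Backtracking through the table gives one optimal edit sequence (1 edit):
  wxbwpr → fwxbwpr (ins f @1)
Edit distance = 1.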